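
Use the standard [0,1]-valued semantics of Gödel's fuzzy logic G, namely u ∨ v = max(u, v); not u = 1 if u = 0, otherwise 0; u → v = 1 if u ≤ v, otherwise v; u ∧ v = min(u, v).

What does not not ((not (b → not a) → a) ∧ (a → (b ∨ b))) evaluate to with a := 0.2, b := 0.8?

1.00

not a: Gödel ¬ of 0.2 = 0 (operand ≠ 0)
(b → not a): 0.8 > 0, so result = 0
not (b → not a): Gödel ¬ of 0 = 1 (operand is 0)
(not (b → not a) → a): 1 > 0.2, so result = 0.2
(b ∨ b) = max(0.8, 0.8) = 0.8
(a → (b ∨ b)): 0.2 ≤ 0.8, so result = 1
((not (b → not a) → a) ∧ (a → (b ∨ b))) = min(0.2, 1) = 0.2
not ((not (b → not a) → a) ∧ (a → (b ∨ b))): Gödel ¬ of 0.2 = 0 (operand ≠ 0)
not not ((not (b → not a) → a) ∧ (a → (b ∨ b))): Gödel ¬ of 0 = 1 (operand is 0)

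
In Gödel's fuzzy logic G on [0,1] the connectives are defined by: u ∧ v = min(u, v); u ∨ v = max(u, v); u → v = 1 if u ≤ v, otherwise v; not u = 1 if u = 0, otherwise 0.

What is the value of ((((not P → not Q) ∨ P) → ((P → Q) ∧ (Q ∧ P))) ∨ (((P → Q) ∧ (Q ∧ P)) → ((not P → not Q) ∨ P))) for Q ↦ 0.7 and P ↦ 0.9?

not P: Gödel ¬ of 0.9 = 0 (operand ≠ 0)
not Q: Gödel ¬ of 0.7 = 0 (operand ≠ 0)
(not P → not Q): 0 ≤ 0, so result = 1
((not P → not Q) ∨ P) = max(1, 0.9) = 1
(P → Q): 0.9 > 0.7, so result = 0.7
(Q ∧ P) = min(0.7, 0.9) = 0.7
((P → Q) ∧ (Q ∧ P)) = min(0.7, 0.7) = 0.7
(((not P → not Q) ∨ P) → ((P → Q) ∧ (Q ∧ P))): 1 > 0.7, so result = 0.7
(P → Q): 0.9 > 0.7, so result = 0.7
(Q ∧ P) = min(0.7, 0.9) = 0.7
((P → Q) ∧ (Q ∧ P)) = min(0.7, 0.7) = 0.7
not P: Gödel ¬ of 0.9 = 0 (operand ≠ 0)
not Q: Gödel ¬ of 0.7 = 0 (operand ≠ 0)
(not P → not Q): 0 ≤ 0, so result = 1
((not P → not Q) ∨ P) = max(1, 0.9) = 1
(((P → Q) ∧ (Q ∧ P)) → ((not P → not Q) ∨ P)): 0.7 ≤ 1, so result = 1
((((not P → not Q) ∨ P) → ((P → Q) ∧ (Q ∧ P))) ∨ (((P → Q) ∧ (Q ∧ P)) → ((not P → not Q) ∨ P))) = max(0.7, 1) = 1

1.00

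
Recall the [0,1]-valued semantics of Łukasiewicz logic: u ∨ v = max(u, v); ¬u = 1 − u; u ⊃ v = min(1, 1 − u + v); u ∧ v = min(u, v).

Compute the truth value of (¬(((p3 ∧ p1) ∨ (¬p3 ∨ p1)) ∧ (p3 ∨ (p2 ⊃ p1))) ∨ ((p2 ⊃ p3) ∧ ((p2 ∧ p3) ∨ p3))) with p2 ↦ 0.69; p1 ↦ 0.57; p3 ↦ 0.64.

(p3 ∧ p1) = min(0.64, 0.57) = 0.57
¬p3: Łukasiewicz ¬ gives 1 − 0.64 = 0.36
(¬p3 ∨ p1) = max(0.36, 0.57) = 0.57
((p3 ∧ p1) ∨ (¬p3 ∨ p1)) = max(0.57, 0.57) = 0.57
(p2 ⊃ p1): min(1, 1 − 0.69 + 0.57) = 0.88
(p3 ∨ (p2 ⊃ p1)) = max(0.64, 0.88) = 0.88
(((p3 ∧ p1) ∨ (¬p3 ∨ p1)) ∧ (p3 ∨ (p2 ⊃ p1))) = min(0.57, 0.88) = 0.57
¬(((p3 ∧ p1) ∨ (¬p3 ∨ p1)) ∧ (p3 ∨ (p2 ⊃ p1))): Łukasiewicz ¬ gives 1 − 0.57 = 0.43
(p2 ⊃ p3): min(1, 1 − 0.69 + 0.64) = 0.95
(p2 ∧ p3) = min(0.69, 0.64) = 0.64
((p2 ∧ p3) ∨ p3) = max(0.64, 0.64) = 0.64
((p2 ⊃ p3) ∧ ((p2 ∧ p3) ∨ p3)) = min(0.95, 0.64) = 0.64
(¬(((p3 ∧ p1) ∨ (¬p3 ∨ p1)) ∧ (p3 ∨ (p2 ⊃ p1))) ∨ ((p2 ⊃ p3) ∧ ((p2 ∧ p3) ∨ p3))) = max(0.43, 0.64) = 0.64

0.64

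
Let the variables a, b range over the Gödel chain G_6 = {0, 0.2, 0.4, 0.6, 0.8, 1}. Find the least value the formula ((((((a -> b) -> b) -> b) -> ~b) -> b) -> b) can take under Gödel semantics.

The minimum is attained at a = 0, b = 0.2:
  (a -> b): 0 ≤ 0.2, so result = 1
  ((a -> b) -> b): 1 > 0.2, so result = 0.2
  (((a -> b) -> b) -> b): 0.2 ≤ 0.2, so result = 1
  ~b: Gödel ¬ of 0.2 = 0 (operand ≠ 0)
  ((((a -> b) -> b) -> b) -> ~b): 1 > 0, so result = 0
  (((((a -> b) -> b) -> b) -> ~b) -> b): 0 ≤ 0.2, so result = 1
  ((((((a -> b) -> b) -> b) -> ~b) -> b) -> b): 1 > 0.2, so result = 0.2
Checking all 36 assignments confirms none give a value below 0.20.

0.20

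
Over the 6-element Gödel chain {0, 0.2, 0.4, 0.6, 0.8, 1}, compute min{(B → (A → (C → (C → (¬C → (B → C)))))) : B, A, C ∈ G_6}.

Every assignment gives 1. For instance at B = 0, A = 0, C = 0:
  ¬C: Gödel ¬ of 0 = 1 (operand is 0)
  (B → C): 0 ≤ 0, so result = 1
  (¬C → (B → C)): 1 ≤ 1, so result = 1
  (C → (¬C → (B → C))): 0 ≤ 1, so result = 1
  (C → (C → (¬C → (B → C)))): 0 ≤ 1, so result = 1
  (A → (C → (C → (¬C → (B → C))))): 0 ≤ 1, so result = 1
  (B → (A → (C → (C → (¬C → (B → C)))))): 0 ≤ 1, so result = 1
All 216 assignments give value 1 — the formula is a G_6-tautology.

1.00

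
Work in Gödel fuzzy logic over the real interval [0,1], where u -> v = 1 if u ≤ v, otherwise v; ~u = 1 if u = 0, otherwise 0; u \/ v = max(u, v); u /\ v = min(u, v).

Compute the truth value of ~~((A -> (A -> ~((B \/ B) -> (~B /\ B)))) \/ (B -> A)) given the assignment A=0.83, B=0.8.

1.00

(B \/ B) = max(0.8, 0.8) = 0.8
~B: Gödel ¬ of 0.8 = 0 (operand ≠ 0)
(~B /\ B) = min(0, 0.8) = 0
((B \/ B) -> (~B /\ B)): 0.8 > 0, so result = 0
~((B \/ B) -> (~B /\ B)): Gödel ¬ of 0 = 1 (operand is 0)
(A -> ~((B \/ B) -> (~B /\ B))): 0.83 ≤ 1, so result = 1
(A -> (A -> ~((B \/ B) -> (~B /\ B)))): 0.83 ≤ 1, so result = 1
(B -> A): 0.8 ≤ 0.83, so result = 1
((A -> (A -> ~((B \/ B) -> (~B /\ B)))) \/ (B -> A)) = max(1, 1) = 1
~((A -> (A -> ~((B \/ B) -> (~B /\ B)))) \/ (B -> A)): Gödel ¬ of 1 = 0 (operand ≠ 0)
~~((A -> (A -> ~((B \/ B) -> (~B /\ B)))) \/ (B -> A)): Gödel ¬ of 0 = 1 (operand is 0)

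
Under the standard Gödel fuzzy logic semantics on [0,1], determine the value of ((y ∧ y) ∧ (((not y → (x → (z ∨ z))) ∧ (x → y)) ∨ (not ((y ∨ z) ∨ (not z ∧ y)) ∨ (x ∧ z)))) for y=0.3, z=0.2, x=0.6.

0.30

(y ∧ y) = min(0.3, 0.3) = 0.3
not y: Gödel ¬ of 0.3 = 0 (operand ≠ 0)
(z ∨ z) = max(0.2, 0.2) = 0.2
(x → (z ∨ z)): 0.6 > 0.2, so result = 0.2
(not y → (x → (z ∨ z))): 0 ≤ 0.2, so result = 1
(x → y): 0.6 > 0.3, so result = 0.3
((not y → (x → (z ∨ z))) ∧ (x → y)) = min(1, 0.3) = 0.3
(y ∨ z) = max(0.3, 0.2) = 0.3
not z: Gödel ¬ of 0.2 = 0 (operand ≠ 0)
(not z ∧ y) = min(0, 0.3) = 0
((y ∨ z) ∨ (not z ∧ y)) = max(0.3, 0) = 0.3
not ((y ∨ z) ∨ (not z ∧ y)): Gödel ¬ of 0.3 = 0 (operand ≠ 0)
(x ∧ z) = min(0.6, 0.2) = 0.2
(not ((y ∨ z) ∨ (not z ∧ y)) ∨ (x ∧ z)) = max(0, 0.2) = 0.2
(((not y → (x → (z ∨ z))) ∧ (x → y)) ∨ (not ((y ∨ z) ∨ (not z ∧ y)) ∨ (x ∧ z))) = max(0.3, 0.2) = 0.3
((y ∧ y) ∧ (((not y → (x → (z ∨ z))) ∧ (x → y)) ∨ (not ((y ∨ z) ∨ (not z ∧ y)) ∨ (x ∧ z)))) = min(0.3, 0.3) = 0.3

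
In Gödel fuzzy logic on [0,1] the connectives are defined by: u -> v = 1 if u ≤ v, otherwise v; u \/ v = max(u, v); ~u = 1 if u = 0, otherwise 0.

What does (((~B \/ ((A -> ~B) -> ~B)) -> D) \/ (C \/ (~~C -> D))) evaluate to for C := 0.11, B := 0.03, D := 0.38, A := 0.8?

~B: Gödel ¬ of 0.03 = 0 (operand ≠ 0)
~B: Gödel ¬ of 0.03 = 0 (operand ≠ 0)
(A -> ~B): 0.8 > 0, so result = 0
~B: Gödel ¬ of 0.03 = 0 (operand ≠ 0)
((A -> ~B) -> ~B): 0 ≤ 0, so result = 1
(~B \/ ((A -> ~B) -> ~B)) = max(0, 1) = 1
((~B \/ ((A -> ~B) -> ~B)) -> D): 1 > 0.38, so result = 0.38
~C: Gödel ¬ of 0.11 = 0 (operand ≠ 0)
~~C: Gödel ¬ of 0 = 1 (operand is 0)
(~~C -> D): 1 > 0.38, so result = 0.38
(C \/ (~~C -> D)) = max(0.11, 0.38) = 0.38
(((~B \/ ((A -> ~B) -> ~B)) -> D) \/ (C \/ (~~C -> D))) = max(0.38, 0.38) = 0.38

0.38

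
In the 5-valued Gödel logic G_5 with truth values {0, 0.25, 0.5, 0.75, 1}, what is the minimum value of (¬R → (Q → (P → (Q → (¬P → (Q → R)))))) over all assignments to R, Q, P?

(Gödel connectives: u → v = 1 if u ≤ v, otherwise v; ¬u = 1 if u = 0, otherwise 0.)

Every assignment gives 1. For instance at R = 0, Q = 0, P = 0:
  ¬R: Gödel ¬ of 0 = 1 (operand is 0)
  ¬P: Gödel ¬ of 0 = 1 (operand is 0)
  (Q → R): 0 ≤ 0, so result = 1
  (¬P → (Q → R)): 1 ≤ 1, so result = 1
  (Q → (¬P → (Q → R))): 0 ≤ 1, so result = 1
  (P → (Q → (¬P → (Q → R)))): 0 ≤ 1, so result = 1
  (Q → (P → (Q → (¬P → (Q → R))))): 0 ≤ 1, so result = 1
  (¬R → (Q → (P → (Q → (¬P → (Q → R)))))): 1 ≤ 1, so result = 1
All 125 assignments give value 1 — the formula is a G_5-tautology.

1.00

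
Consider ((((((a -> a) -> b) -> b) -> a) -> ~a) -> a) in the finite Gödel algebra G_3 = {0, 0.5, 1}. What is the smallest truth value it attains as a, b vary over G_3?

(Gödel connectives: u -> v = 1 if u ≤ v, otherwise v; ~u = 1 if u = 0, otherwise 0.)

The minimum is attained at a = 0, b = 0:
  (a -> a): 0 ≤ 0, so result = 1
  ((a -> a) -> b): 1 > 0, so result = 0
  (((a -> a) -> b) -> b): 0 ≤ 0, so result = 1
  ((((a -> a) -> b) -> b) -> a): 1 > 0, so result = 0
  ~a: Gödel ¬ of 0 = 1 (operand is 0)
  (((((a -> a) -> b) -> b) -> a) -> ~a): 0 ≤ 1, so result = 1
  ((((((a -> a) -> b) -> b) -> a) -> ~a) -> a): 1 > 0, so result = 0
Checking all 9 assignments confirms none give a value below 0.00.

0.00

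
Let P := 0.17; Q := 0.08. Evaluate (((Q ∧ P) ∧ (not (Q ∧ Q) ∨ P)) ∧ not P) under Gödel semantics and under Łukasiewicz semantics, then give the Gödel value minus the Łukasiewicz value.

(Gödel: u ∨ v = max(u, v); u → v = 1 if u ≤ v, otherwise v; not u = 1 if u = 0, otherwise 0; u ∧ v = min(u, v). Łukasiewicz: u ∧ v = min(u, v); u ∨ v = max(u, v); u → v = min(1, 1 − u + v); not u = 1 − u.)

Gödel evaluation:
  (Q ∧ P) = min(0.08, 0.17) = 0.08
  (Q ∧ Q) = min(0.08, 0.08) = 0.08
  not (Q ∧ Q): Gödel ¬ of 0.08 = 0 (operand ≠ 0)
  (not (Q ∧ Q) ∨ P) = max(0, 0.17) = 0.17
  ((Q ∧ P) ∧ (not (Q ∧ Q) ∨ P)) = min(0.08, 0.17) = 0.08
  not P: Gödel ¬ of 0.17 = 0 (operand ≠ 0)
  (((Q ∧ P) ∧ (not (Q ∧ Q) ∨ P)) ∧ not P) = min(0.08, 0) = 0
  Gödel value = 0
Łukasiewicz evaluation:
  (Q ∧ P) = min(0.08, 0.17) = 0.08
  (Q ∧ Q) = min(0.08, 0.08) = 0.08
  not (Q ∧ Q): Łukasiewicz ¬ gives 1 − 0.08 = 0.92
  (not (Q ∧ Q) ∨ P) = max(0.92, 0.17) = 0.92
  ((Q ∧ P) ∧ (not (Q ∧ Q) ∨ P)) = min(0.08, 0.92) = 0.08
  not P: Łukasiewicz ¬ gives 1 − 0.17 = 0.83
  (((Q ∧ P) ∧ (not (Q ∧ Q) ∨ P)) ∧ not P) = min(0.08, 0.83) = 0.08
  Łukasiewicz value = 0.08
Difference: 0 − 0.08 = -0.08

-0.08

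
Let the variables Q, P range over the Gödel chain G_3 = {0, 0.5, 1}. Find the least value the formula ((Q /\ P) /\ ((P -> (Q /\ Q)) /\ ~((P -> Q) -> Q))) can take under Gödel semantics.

The minimum is attained at Q = 0, P = 0:
  (Q /\ P) = min(0, 0) = 0
  (Q /\ Q) = min(0, 0) = 0
  (P -> (Q /\ Q)): 0 ≤ 0, so result = 1
  (P -> Q): 0 ≤ 0, so result = 1
  ((P -> Q) -> Q): 1 > 0, so result = 0
  ~((P -> Q) -> Q): Gödel ¬ of 0 = 1 (operand is 0)
  ((P -> (Q /\ Q)) /\ ~((P -> Q) -> Q)) = min(1, 1) = 1
  ((Q /\ P) /\ ((P -> (Q /\ Q)) /\ ~((P -> Q) -> Q))) = min(0, 1) = 0
Checking all 9 assignments confirms none give a value below 0.00.

0.00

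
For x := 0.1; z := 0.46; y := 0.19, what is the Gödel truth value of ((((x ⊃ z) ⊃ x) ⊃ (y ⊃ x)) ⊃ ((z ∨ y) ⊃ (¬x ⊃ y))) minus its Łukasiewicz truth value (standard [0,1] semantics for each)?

0.17

Gödel evaluation:
  (x ⊃ z): 0.1 ≤ 0.46, so result = 1
  ((x ⊃ z) ⊃ x): 1 > 0.1, so result = 0.1
  (y ⊃ x): 0.19 > 0.1, so result = 0.1
  (((x ⊃ z) ⊃ x) ⊃ (y ⊃ x)): 0.1 ≤ 0.1, so result = 1
  (z ∨ y) = max(0.46, 0.19) = 0.46
  ¬x: Gödel ¬ of 0.1 = 0 (operand ≠ 0)
  (¬x ⊃ y): 0 ≤ 0.19, so result = 1
  ((z ∨ y) ⊃ (¬x ⊃ y)): 0.46 ≤ 1, so result = 1
  ((((x ⊃ z) ⊃ x) ⊃ (y ⊃ x)) ⊃ ((z ∨ y) ⊃ (¬x ⊃ y))): 1 ≤ 1, so result = 1
  Gödel value = 1
Łukasiewicz evaluation:
  (x ⊃ z): min(1, 1 − 0.1 + 0.46) = 1
  ((x ⊃ z) ⊃ x): min(1, 1 − 1 + 0.1) = 0.1
  (y ⊃ x): min(1, 1 − 0.19 + 0.1) = 0.91
  (((x ⊃ z) ⊃ x) ⊃ (y ⊃ x)): min(1, 1 − 0.1 + 0.91) = 1
  (z ∨ y) = max(0.46, 0.19) = 0.46
  ¬x: Łukasiewicz ¬ gives 1 − 0.1 = 0.9
  (¬x ⊃ y): min(1, 1 − 0.9 + 0.19) = 0.29
  ((z ∨ y) ⊃ (¬x ⊃ y)): min(1, 1 − 0.46 + 0.29) = 0.83
  ((((x ⊃ z) ⊃ x) ⊃ (y ⊃ x)) ⊃ ((z ∨ y) ⊃ (¬x ⊃ y))): min(1, 1 − 1 + 0.83) = 0.83
  Łukasiewicz value = 0.83
Difference: 1 − 0.83 = 0.17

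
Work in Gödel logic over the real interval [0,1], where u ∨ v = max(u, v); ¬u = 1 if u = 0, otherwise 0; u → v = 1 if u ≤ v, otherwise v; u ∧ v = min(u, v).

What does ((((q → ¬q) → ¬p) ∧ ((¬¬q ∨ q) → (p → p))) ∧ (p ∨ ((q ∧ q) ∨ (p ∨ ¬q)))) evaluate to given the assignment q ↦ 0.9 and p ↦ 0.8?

0.90

¬q: Gödel ¬ of 0.9 = 0 (operand ≠ 0)
(q → ¬q): 0.9 > 0, so result = 0
¬p: Gödel ¬ of 0.8 = 0 (operand ≠ 0)
((q → ¬q) → ¬p): 0 ≤ 0, so result = 1
¬q: Gödel ¬ of 0.9 = 0 (operand ≠ 0)
¬¬q: Gödel ¬ of 0 = 1 (operand is 0)
(¬¬q ∨ q) = max(1, 0.9) = 1
(p → p): 0.8 ≤ 0.8, so result = 1
((¬¬q ∨ q) → (p → p)): 1 ≤ 1, so result = 1
(((q → ¬q) → ¬p) ∧ ((¬¬q ∨ q) → (p → p))) = min(1, 1) = 1
(q ∧ q) = min(0.9, 0.9) = 0.9
¬q: Gödel ¬ of 0.9 = 0 (operand ≠ 0)
(p ∨ ¬q) = max(0.8, 0) = 0.8
((q ∧ q) ∨ (p ∨ ¬q)) = max(0.9, 0.8) = 0.9
(p ∨ ((q ∧ q) ∨ (p ∨ ¬q))) = max(0.8, 0.9) = 0.9
((((q → ¬q) → ¬p) ∧ ((¬¬q ∨ q) → (p → p))) ∧ (p ∨ ((q ∧ q) ∨ (p ∨ ¬q)))) = min(1, 0.9) = 0.9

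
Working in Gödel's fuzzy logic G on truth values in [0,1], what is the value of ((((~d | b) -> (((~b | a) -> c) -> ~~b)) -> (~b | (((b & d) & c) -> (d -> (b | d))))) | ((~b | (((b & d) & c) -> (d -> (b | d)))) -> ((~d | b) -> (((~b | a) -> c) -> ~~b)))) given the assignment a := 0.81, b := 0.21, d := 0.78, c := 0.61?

1.00

~d: Gödel ¬ of 0.78 = 0 (operand ≠ 0)
(~d | b) = max(0, 0.21) = 0.21
~b: Gödel ¬ of 0.21 = 0 (operand ≠ 0)
(~b | a) = max(0, 0.81) = 0.81
((~b | a) -> c): 0.81 > 0.61, so result = 0.61
~b: Gödel ¬ of 0.21 = 0 (operand ≠ 0)
~~b: Gödel ¬ of 0 = 1 (operand is 0)
(((~b | a) -> c) -> ~~b): 0.61 ≤ 1, so result = 1
((~d | b) -> (((~b | a) -> c) -> ~~b)): 0.21 ≤ 1, so result = 1
~b: Gödel ¬ of 0.21 = 0 (operand ≠ 0)
(b & d) = min(0.21, 0.78) = 0.21
((b & d) & c) = min(0.21, 0.61) = 0.21
(b | d) = max(0.21, 0.78) = 0.78
(d -> (b | d)): 0.78 ≤ 0.78, so result = 1
(((b & d) & c) -> (d -> (b | d))): 0.21 ≤ 1, so result = 1
(~b | (((b & d) & c) -> (d -> (b | d)))) = max(0, 1) = 1
(((~d | b) -> (((~b | a) -> c) -> ~~b)) -> (~b | (((b & d) & c) -> (d -> (b | d))))): 1 ≤ 1, so result = 1
~b: Gödel ¬ of 0.21 = 0 (operand ≠ 0)
(b & d) = min(0.21, 0.78) = 0.21
((b & d) & c) = min(0.21, 0.61) = 0.21
(b | d) = max(0.21, 0.78) = 0.78
(d -> (b | d)): 0.78 ≤ 0.78, so result = 1
(((b & d) & c) -> (d -> (b | d))): 0.21 ≤ 1, so result = 1
(~b | (((b & d) & c) -> (d -> (b | d)))) = max(0, 1) = 1
~d: Gödel ¬ of 0.78 = 0 (operand ≠ 0)
(~d | b) = max(0, 0.21) = 0.21
~b: Gödel ¬ of 0.21 = 0 (operand ≠ 0)
(~b | a) = max(0, 0.81) = 0.81
((~b | a) -> c): 0.81 > 0.61, so result = 0.61
~b: Gödel ¬ of 0.21 = 0 (operand ≠ 0)
~~b: Gödel ¬ of 0 = 1 (operand is 0)
(((~b | a) -> c) -> ~~b): 0.61 ≤ 1, so result = 1
((~d | b) -> (((~b | a) -> c) -> ~~b)): 0.21 ≤ 1, so result = 1
((~b | (((b & d) & c) -> (d -> (b | d)))) -> ((~d | b) -> (((~b | a) -> c) -> ~~b))): 1 ≤ 1, so result = 1
((((~d | b) -> (((~b | a) -> c) -> ~~b)) -> (~b | (((b & d) & c) -> (d -> (b | d))))) | ((~b | (((b & d) & c) -> (d -> (b | d)))) -> ((~d | b) -> (((~b | a) -> c) -> ~~b)))) = max(1, 1) = 1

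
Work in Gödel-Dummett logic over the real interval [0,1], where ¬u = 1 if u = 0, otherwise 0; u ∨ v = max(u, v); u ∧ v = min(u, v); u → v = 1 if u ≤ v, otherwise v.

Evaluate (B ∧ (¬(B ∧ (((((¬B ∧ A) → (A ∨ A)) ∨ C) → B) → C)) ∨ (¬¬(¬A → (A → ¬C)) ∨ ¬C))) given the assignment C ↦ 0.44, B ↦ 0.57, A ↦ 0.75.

0.57

¬B: Gödel ¬ of 0.57 = 0 (operand ≠ 0)
(¬B ∧ A) = min(0, 0.75) = 0
(A ∨ A) = max(0.75, 0.75) = 0.75
((¬B ∧ A) → (A ∨ A)): 0 ≤ 0.75, so result = 1
(((¬B ∧ A) → (A ∨ A)) ∨ C) = max(1, 0.44) = 1
((((¬B ∧ A) → (A ∨ A)) ∨ C) → B): 1 > 0.57, so result = 0.57
(((((¬B ∧ A) → (A ∨ A)) ∨ C) → B) → C): 0.57 > 0.44, so result = 0.44
(B ∧ (((((¬B ∧ A) → (A ∨ A)) ∨ C) → B) → C)) = min(0.57, 0.44) = 0.44
¬(B ∧ (((((¬B ∧ A) → (A ∨ A)) ∨ C) → B) → C)): Gödel ¬ of 0.44 = 0 (operand ≠ 0)
¬A: Gödel ¬ of 0.75 = 0 (operand ≠ 0)
¬C: Gödel ¬ of 0.44 = 0 (operand ≠ 0)
(A → ¬C): 0.75 > 0, so result = 0
(¬A → (A → ¬C)): 0 ≤ 0, so result = 1
¬(¬A → (A → ¬C)): Gödel ¬ of 1 = 0 (operand ≠ 0)
¬¬(¬A → (A → ¬C)): Gödel ¬ of 0 = 1 (operand is 0)
¬C: Gödel ¬ of 0.44 = 0 (operand ≠ 0)
(¬¬(¬A → (A → ¬C)) ∨ ¬C) = max(1, 0) = 1
(¬(B ∧ (((((¬B ∧ A) → (A ∨ A)) ∨ C) → B) → C)) ∨ (¬¬(¬A → (A → ¬C)) ∨ ¬C)) = max(0, 1) = 1
(B ∧ (¬(B ∧ (((((¬B ∧ A) → (A ∨ A)) ∨ C) → B) → C)) ∨ (¬¬(¬A → (A → ¬C)) ∨ ¬C))) = min(0.57, 1) = 0.57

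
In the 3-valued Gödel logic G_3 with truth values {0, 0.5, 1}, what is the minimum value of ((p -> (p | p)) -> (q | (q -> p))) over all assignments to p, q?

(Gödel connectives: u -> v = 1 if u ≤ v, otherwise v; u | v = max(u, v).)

0.50

The minimum is attained at p = 0, q = 0.5:
  (p | p) = max(0, 0) = 0
  (p -> (p | p)): 0 ≤ 0, so result = 1
  (q -> p): 0.5 > 0, so result = 0
  (q | (q -> p)) = max(0.5, 0) = 0.5
  ((p -> (p | p)) -> (q | (q -> p))): 1 > 0.5, so result = 0.5
Checking all 9 assignments confirms none give a value below 0.50.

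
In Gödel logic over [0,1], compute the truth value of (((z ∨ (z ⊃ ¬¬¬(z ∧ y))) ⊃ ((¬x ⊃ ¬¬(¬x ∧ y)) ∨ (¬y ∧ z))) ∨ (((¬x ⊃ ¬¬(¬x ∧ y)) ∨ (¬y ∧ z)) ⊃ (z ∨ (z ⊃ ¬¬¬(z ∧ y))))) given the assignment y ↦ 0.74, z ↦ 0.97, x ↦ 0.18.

(z ∧ y) = min(0.97, 0.74) = 0.74
¬(z ∧ y): Gödel ¬ of 0.74 = 0 (operand ≠ 0)
¬¬(z ∧ y): Gödel ¬ of 0 = 1 (operand is 0)
¬¬¬(z ∧ y): Gödel ¬ of 1 = 0 (operand ≠ 0)
(z ⊃ ¬¬¬(z ∧ y)): 0.97 > 0, so result = 0
(z ∨ (z ⊃ ¬¬¬(z ∧ y))) = max(0.97, 0) = 0.97
¬x: Gödel ¬ of 0.18 = 0 (operand ≠ 0)
¬x: Gödel ¬ of 0.18 = 0 (operand ≠ 0)
(¬x ∧ y) = min(0, 0.74) = 0
¬(¬x ∧ y): Gödel ¬ of 0 = 1 (operand is 0)
¬¬(¬x ∧ y): Gödel ¬ of 1 = 0 (operand ≠ 0)
(¬x ⊃ ¬¬(¬x ∧ y)): 0 ≤ 0, so result = 1
¬y: Gödel ¬ of 0.74 = 0 (operand ≠ 0)
(¬y ∧ z) = min(0, 0.97) = 0
((¬x ⊃ ¬¬(¬x ∧ y)) ∨ (¬y ∧ z)) = max(1, 0) = 1
((z ∨ (z ⊃ ¬¬¬(z ∧ y))) ⊃ ((¬x ⊃ ¬¬(¬x ∧ y)) ∨ (¬y ∧ z))): 0.97 ≤ 1, so result = 1
¬x: Gödel ¬ of 0.18 = 0 (operand ≠ 0)
¬x: Gödel ¬ of 0.18 = 0 (operand ≠ 0)
(¬x ∧ y) = min(0, 0.74) = 0
¬(¬x ∧ y): Gödel ¬ of 0 = 1 (operand is 0)
¬¬(¬x ∧ y): Gödel ¬ of 1 = 0 (operand ≠ 0)
(¬x ⊃ ¬¬(¬x ∧ y)): 0 ≤ 0, so result = 1
¬y: Gödel ¬ of 0.74 = 0 (operand ≠ 0)
(¬y ∧ z) = min(0, 0.97) = 0
((¬x ⊃ ¬¬(¬x ∧ y)) ∨ (¬y ∧ z)) = max(1, 0) = 1
(z ∧ y) = min(0.97, 0.74) = 0.74
¬(z ∧ y): Gödel ¬ of 0.74 = 0 (operand ≠ 0)
¬¬(z ∧ y): Gödel ¬ of 0 = 1 (operand is 0)
¬¬¬(z ∧ y): Gödel ¬ of 1 = 0 (operand ≠ 0)
(z ⊃ ¬¬¬(z ∧ y)): 0.97 > 0, so result = 0
(z ∨ (z ⊃ ¬¬¬(z ∧ y))) = max(0.97, 0) = 0.97
(((¬x ⊃ ¬¬(¬x ∧ y)) ∨ (¬y ∧ z)) ⊃ (z ∨ (z ⊃ ¬¬¬(z ∧ y)))): 1 > 0.97, so result = 0.97
(((z ∨ (z ⊃ ¬¬¬(z ∧ y))) ⊃ ((¬x ⊃ ¬¬(¬x ∧ y)) ∨ (¬y ∧ z))) ∨ (((¬x ⊃ ¬¬(¬x ∧ y)) ∨ (¬y ∧ z)) ⊃ (z ∨ (z ⊃ ¬¬¬(z ∧ y))))) = max(1, 0.97) = 1

1.00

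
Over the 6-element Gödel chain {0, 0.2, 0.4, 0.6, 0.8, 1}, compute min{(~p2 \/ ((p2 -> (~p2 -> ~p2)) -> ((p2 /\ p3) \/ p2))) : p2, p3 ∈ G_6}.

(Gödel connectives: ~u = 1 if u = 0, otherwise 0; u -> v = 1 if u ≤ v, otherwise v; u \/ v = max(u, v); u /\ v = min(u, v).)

0.20

The minimum is attained at p2 = 0.2, p3 = 0:
  ~p2: Gödel ¬ of 0.2 = 0 (operand ≠ 0)
  ~p2: Gödel ¬ of 0.2 = 0 (operand ≠ 0)
  ~p2: Gödel ¬ of 0.2 = 0 (operand ≠ 0)
  (~p2 -> ~p2): 0 ≤ 0, so result = 1
  (p2 -> (~p2 -> ~p2)): 0.2 ≤ 1, so result = 1
  (p2 /\ p3) = min(0.2, 0) = 0
  ((p2 /\ p3) \/ p2) = max(0, 0.2) = 0.2
  ((p2 -> (~p2 -> ~p2)) -> ((p2 /\ p3) \/ p2)): 1 > 0.2, so result = 0.2
  (~p2 \/ ((p2 -> (~p2 -> ~p2)) -> ((p2 /\ p3) \/ p2))) = max(0, 0.2) = 0.2
Checking all 36 assignments confirms none give a value below 0.20.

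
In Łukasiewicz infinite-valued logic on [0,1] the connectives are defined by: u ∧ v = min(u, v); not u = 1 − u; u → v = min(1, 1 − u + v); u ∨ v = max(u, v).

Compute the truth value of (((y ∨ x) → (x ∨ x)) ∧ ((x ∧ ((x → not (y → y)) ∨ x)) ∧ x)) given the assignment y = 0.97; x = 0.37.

(y ∨ x) = max(0.97, 0.37) = 0.97
(x ∨ x) = max(0.37, 0.37) = 0.37
((y ∨ x) → (x ∨ x)): min(1, 1 − 0.97 + 0.37) = 0.4
(y → y): min(1, 1 − 0.97 + 0.97) = 1
not (y → y): Łukasiewicz ¬ gives 1 − 1 = 0
(x → not (y → y)): min(1, 1 − 0.37 + 0) = 0.63
((x → not (y → y)) ∨ x) = max(0.63, 0.37) = 0.63
(x ∧ ((x → not (y → y)) ∨ x)) = min(0.37, 0.63) = 0.37
((x ∧ ((x → not (y → y)) ∨ x)) ∧ x) = min(0.37, 0.37) = 0.37
(((y ∨ x) → (x ∨ x)) ∧ ((x ∧ ((x → not (y → y)) ∨ x)) ∧ x)) = min(0.4, 0.37) = 0.37

0.37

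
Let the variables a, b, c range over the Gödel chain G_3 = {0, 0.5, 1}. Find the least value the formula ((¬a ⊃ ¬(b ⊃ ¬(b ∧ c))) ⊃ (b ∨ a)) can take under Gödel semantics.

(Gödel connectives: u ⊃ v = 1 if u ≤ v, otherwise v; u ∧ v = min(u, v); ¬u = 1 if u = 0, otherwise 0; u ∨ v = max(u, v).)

The minimum is attained at a = 0, b = 0.5, c = 0.5:
  ¬a: Gödel ¬ of 0 = 1 (operand is 0)
  (b ∧ c) = min(0.5, 0.5) = 0.5
  ¬(b ∧ c): Gödel ¬ of 0.5 = 0 (operand ≠ 0)
  (b ⊃ ¬(b ∧ c)): 0.5 > 0, so result = 0
  ¬(b ⊃ ¬(b ∧ c)): Gödel ¬ of 0 = 1 (operand is 0)
  (¬a ⊃ ¬(b ⊃ ¬(b ∧ c))): 1 ≤ 1, so result = 1
  (b ∨ a) = max(0.5, 0) = 0.5
  ((¬a ⊃ ¬(b ⊃ ¬(b ∧ c))) ⊃ (b ∨ a)): 1 > 0.5, so result = 0.5
Checking all 27 assignments confirms none give a value below 0.50.

0.50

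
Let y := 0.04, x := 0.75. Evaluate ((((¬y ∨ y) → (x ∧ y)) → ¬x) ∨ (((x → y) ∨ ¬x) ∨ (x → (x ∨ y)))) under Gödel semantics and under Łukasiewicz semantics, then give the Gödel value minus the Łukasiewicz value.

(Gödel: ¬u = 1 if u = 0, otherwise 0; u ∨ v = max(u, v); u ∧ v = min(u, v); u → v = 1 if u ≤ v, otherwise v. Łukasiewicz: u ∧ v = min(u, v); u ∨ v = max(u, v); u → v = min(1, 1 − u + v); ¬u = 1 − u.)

Gödel evaluation:
  ¬y: Gödel ¬ of 0.04 = 0 (operand ≠ 0)
  (¬y ∨ y) = max(0, 0.04) = 0.04
  (x ∧ y) = min(0.75, 0.04) = 0.04
  ((¬y ∨ y) → (x ∧ y)): 0.04 ≤ 0.04, so result = 1
  ¬x: Gödel ¬ of 0.75 = 0 (operand ≠ 0)
  (((¬y ∨ y) → (x ∧ y)) → ¬x): 1 > 0, so result = 0
  (x → y): 0.75 > 0.04, so result = 0.04
  ¬x: Gödel ¬ of 0.75 = 0 (operand ≠ 0)
  ((x → y) ∨ ¬x) = max(0.04, 0) = 0.04
  (x ∨ y) = max(0.75, 0.04) = 0.75
  (x → (x ∨ y)): 0.75 ≤ 0.75, so result = 1
  (((x → y) ∨ ¬x) ∨ (x → (x ∨ y))) = max(0.04, 1) = 1
  ((((¬y ∨ y) → (x ∧ y)) → ¬x) ∨ (((x → y) ∨ ¬x) ∨ (x → (x ∨ y)))) = max(0, 1) = 1
  Gödel value = 1
Łukasiewicz evaluation:
  ¬y: Łukasiewicz ¬ gives 1 − 0.04 = 0.96
  (¬y ∨ y) = max(0.96, 0.04) = 0.96
  (x ∧ y) = min(0.75, 0.04) = 0.04
  ((¬y ∨ y) → (x ∧ y)): min(1, 1 − 0.96 + 0.04) = 0.08
  ¬x: Łukasiewicz ¬ gives 1 − 0.75 = 0.25
  (((¬y ∨ y) → (x ∧ y)) → ¬x): min(1, 1 − 0.08 + 0.25) = 1
  (x → y): min(1, 1 − 0.75 + 0.04) = 0.29
  ¬x: Łukasiewicz ¬ gives 1 − 0.75 = 0.25
  ((x → y) ∨ ¬x) = max(0.29, 0.25) = 0.29
  (x ∨ y) = max(0.75, 0.04) = 0.75
  (x → (x ∨ y)): min(1, 1 − 0.75 + 0.75) = 1
  (((x → y) ∨ ¬x) ∨ (x → (x ∨ y))) = max(0.29, 1) = 1
  ((((¬y ∨ y) → (x ∧ y)) → ¬x) ∨ (((x → y) ∨ ¬x) ∨ (x → (x ∨ y)))) = max(1, 1) = 1
  Łukasiewicz value = 1
Difference: 1 − 1 = 0.00

0.00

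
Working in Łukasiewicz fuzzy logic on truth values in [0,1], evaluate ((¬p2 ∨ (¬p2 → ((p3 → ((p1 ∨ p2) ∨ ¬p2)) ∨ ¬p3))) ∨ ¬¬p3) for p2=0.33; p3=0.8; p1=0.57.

1.00

¬p2: Łukasiewicz ¬ gives 1 − 0.33 = 0.67
¬p2: Łukasiewicz ¬ gives 1 − 0.33 = 0.67
(p1 ∨ p2) = max(0.57, 0.33) = 0.57
¬p2: Łukasiewicz ¬ gives 1 − 0.33 = 0.67
((p1 ∨ p2) ∨ ¬p2) = max(0.57, 0.67) = 0.67
(p3 → ((p1 ∨ p2) ∨ ¬p2)): min(1, 1 − 0.8 + 0.67) = 0.87
¬p3: Łukasiewicz ¬ gives 1 − 0.8 = 0.2
((p3 → ((p1 ∨ p2) ∨ ¬p2)) ∨ ¬p3) = max(0.87, 0.2) = 0.87
(¬p2 → ((p3 → ((p1 ∨ p2) ∨ ¬p2)) ∨ ¬p3)): min(1, 1 − 0.67 + 0.87) = 1
(¬p2 ∨ (¬p2 → ((p3 → ((p1 ∨ p2) ∨ ¬p2)) ∨ ¬p3))) = max(0.67, 1) = 1
¬p3: Łukasiewicz ¬ gives 1 − 0.8 = 0.2
¬¬p3: Łukasiewicz ¬ gives 1 − 0.2 = 0.8
((¬p2 ∨ (¬p2 → ((p3 → ((p1 ∨ p2) ∨ ¬p2)) ∨ ¬p3))) ∨ ¬¬p3) = max(1, 0.8) = 1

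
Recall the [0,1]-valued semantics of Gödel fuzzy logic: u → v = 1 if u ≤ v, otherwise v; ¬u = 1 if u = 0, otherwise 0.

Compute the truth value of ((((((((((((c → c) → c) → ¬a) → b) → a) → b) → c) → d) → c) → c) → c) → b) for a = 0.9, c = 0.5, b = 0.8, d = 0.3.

(c → c): 0.5 ≤ 0.5, so result = 1
((c → c) → c): 1 > 0.5, so result = 0.5
¬a: Gödel ¬ of 0.9 = 0 (operand ≠ 0)
(((c → c) → c) → ¬a): 0.5 > 0, so result = 0
((((c → c) → c) → ¬a) → b): 0 ≤ 0.8, so result = 1
(((((c → c) → c) → ¬a) → b) → a): 1 > 0.9, so result = 0.9
((((((c → c) → c) → ¬a) → b) → a) → b): 0.9 > 0.8, so result = 0.8
(((((((c → c) → c) → ¬a) → b) → a) → b) → c): 0.8 > 0.5, so result = 0.5
((((((((c → c) → c) → ¬a) → b) → a) → b) → c) → d): 0.5 > 0.3, so result = 0.3
(((((((((c → c) → c) → ¬a) → b) → a) → b) → c) → d) → c): 0.3 ≤ 0.5, so result = 1
((((((((((c → c) → c) → ¬a) → b) → a) → b) → c) → d) → c) → c): 1 > 0.5, so result = 0.5
(((((((((((c → c) → c) → ¬a) → b) → a) → b) → c) → d) → c) → c) → c): 0.5 ≤ 0.5, so result = 1
((((((((((((c → c) → c) → ¬a) → b) → a) → b) → c) → d) → c) → c) → c) → b): 1 > 0.8, so result = 0.8

0.80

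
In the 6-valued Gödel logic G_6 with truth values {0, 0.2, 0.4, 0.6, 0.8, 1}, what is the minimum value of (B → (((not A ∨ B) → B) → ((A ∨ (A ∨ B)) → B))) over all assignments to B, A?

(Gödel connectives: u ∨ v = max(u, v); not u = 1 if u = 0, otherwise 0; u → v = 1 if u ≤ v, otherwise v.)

Every assignment gives 1. For instance at B = 0, A = 0:
  not A: Gödel ¬ of 0 = 1 (operand is 0)
  (not A ∨ B) = max(1, 0) = 1
  ((not A ∨ B) → B): 1 > 0, so result = 0
  (A ∨ B) = max(0, 0) = 0
  (A ∨ (A ∨ B)) = max(0, 0) = 0
  ((A ∨ (A ∨ B)) → B): 0 ≤ 0, so result = 1
  (((not A ∨ B) → B) → ((A ∨ (A ∨ B)) → B)): 0 ≤ 1, so result = 1
  (B → (((not A ∨ B) → B) → ((A ∨ (A ∨ B)) → B))): 0 ≤ 1, so result = 1
All 36 assignments give value 1 — the formula is a G_6-tautology.

1.00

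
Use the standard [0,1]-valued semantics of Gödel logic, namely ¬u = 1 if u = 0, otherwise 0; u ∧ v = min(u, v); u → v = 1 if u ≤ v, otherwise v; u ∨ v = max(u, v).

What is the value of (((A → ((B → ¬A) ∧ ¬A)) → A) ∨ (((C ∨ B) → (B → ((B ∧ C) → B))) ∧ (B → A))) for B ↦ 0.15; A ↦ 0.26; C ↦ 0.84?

¬A: Gödel ¬ of 0.26 = 0 (operand ≠ 0)
(B → ¬A): 0.15 > 0, so result = 0
¬A: Gödel ¬ of 0.26 = 0 (operand ≠ 0)
((B → ¬A) ∧ ¬A) = min(0, 0) = 0
(A → ((B → ¬A) ∧ ¬A)): 0.26 > 0, so result = 0
((A → ((B → ¬A) ∧ ¬A)) → A): 0 ≤ 0.26, so result = 1
(C ∨ B) = max(0.84, 0.15) = 0.84
(B ∧ C) = min(0.15, 0.84) = 0.15
((B ∧ C) → B): 0.15 ≤ 0.15, so result = 1
(B → ((B ∧ C) → B)): 0.15 ≤ 1, so result = 1
((C ∨ B) → (B → ((B ∧ C) → B))): 0.84 ≤ 1, so result = 1
(B → A): 0.15 ≤ 0.26, so result = 1
(((C ∨ B) → (B → ((B ∧ C) → B))) ∧ (B → A)) = min(1, 1) = 1
(((A → ((B → ¬A) ∧ ¬A)) → A) ∨ (((C ∨ B) → (B → ((B ∧ C) → B))) ∧ (B → A))) = max(1, 1) = 1

1.00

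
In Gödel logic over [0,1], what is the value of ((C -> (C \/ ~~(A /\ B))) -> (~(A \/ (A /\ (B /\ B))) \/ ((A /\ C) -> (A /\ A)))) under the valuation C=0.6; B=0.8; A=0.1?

(A /\ B) = min(0.1, 0.8) = 0.1
~(A /\ B): Gödel ¬ of 0.1 = 0 (operand ≠ 0)
~~(A /\ B): Gödel ¬ of 0 = 1 (operand is 0)
(C \/ ~~(A /\ B)) = max(0.6, 1) = 1
(C -> (C \/ ~~(A /\ B))): 0.6 ≤ 1, so result = 1
(B /\ B) = min(0.8, 0.8) = 0.8
(A /\ (B /\ B)) = min(0.1, 0.8) = 0.1
(A \/ (A /\ (B /\ B))) = max(0.1, 0.1) = 0.1
~(A \/ (A /\ (B /\ B))): Gödel ¬ of 0.1 = 0 (operand ≠ 0)
(A /\ C) = min(0.1, 0.6) = 0.1
(A /\ A) = min(0.1, 0.1) = 0.1
((A /\ C) -> (A /\ A)): 0.1 ≤ 0.1, so result = 1
(~(A \/ (A /\ (B /\ B))) \/ ((A /\ C) -> (A /\ A))) = max(0, 1) = 1
((C -> (C \/ ~~(A /\ B))) -> (~(A \/ (A /\ (B /\ B))) \/ ((A /\ C) -> (A /\ A)))): 1 ≤ 1, so result = 1

1.00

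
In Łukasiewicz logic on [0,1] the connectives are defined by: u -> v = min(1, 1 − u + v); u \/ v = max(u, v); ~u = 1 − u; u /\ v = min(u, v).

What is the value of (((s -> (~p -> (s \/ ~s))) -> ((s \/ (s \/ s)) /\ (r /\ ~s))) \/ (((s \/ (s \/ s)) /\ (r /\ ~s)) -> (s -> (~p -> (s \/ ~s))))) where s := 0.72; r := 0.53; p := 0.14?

~p: Łukasiewicz ¬ gives 1 − 0.14 = 0.86
~s: Łukasiewicz ¬ gives 1 − 0.72 = 0.28
(s \/ ~s) = max(0.72, 0.28) = 0.72
(~p -> (s \/ ~s)): min(1, 1 − 0.86 + 0.72) = 0.86
(s -> (~p -> (s \/ ~s))): min(1, 1 − 0.72 + 0.86) = 1
(s \/ s) = max(0.72, 0.72) = 0.72
(s \/ (s \/ s)) = max(0.72, 0.72) = 0.72
~s: Łukasiewicz ¬ gives 1 − 0.72 = 0.28
(r /\ ~s) = min(0.53, 0.28) = 0.28
((s \/ (s \/ s)) /\ (r /\ ~s)) = min(0.72, 0.28) = 0.28
((s -> (~p -> (s \/ ~s))) -> ((s \/ (s \/ s)) /\ (r /\ ~s))): min(1, 1 − 1 + 0.28) = 0.28
(s \/ s) = max(0.72, 0.72) = 0.72
(s \/ (s \/ s)) = max(0.72, 0.72) = 0.72
~s: Łukasiewicz ¬ gives 1 − 0.72 = 0.28
(r /\ ~s) = min(0.53, 0.28) = 0.28
((s \/ (s \/ s)) /\ (r /\ ~s)) = min(0.72, 0.28) = 0.28
~p: Łukasiewicz ¬ gives 1 − 0.14 = 0.86
~s: Łukasiewicz ¬ gives 1 − 0.72 = 0.28
(s \/ ~s) = max(0.72, 0.28) = 0.72
(~p -> (s \/ ~s)): min(1, 1 − 0.86 + 0.72) = 0.86
(s -> (~p -> (s \/ ~s))): min(1, 1 − 0.72 + 0.86) = 1
(((s \/ (s \/ s)) /\ (r /\ ~s)) -> (s -> (~p -> (s \/ ~s)))): min(1, 1 − 0.28 + 1) = 1
(((s -> (~p -> (s \/ ~s))) -> ((s \/ (s \/ s)) /\ (r /\ ~s))) \/ (((s \/ (s \/ s)) /\ (r /\ ~s)) -> (s -> (~p -> (s \/ ~s))))) = max(0.28, 1) = 1

1.00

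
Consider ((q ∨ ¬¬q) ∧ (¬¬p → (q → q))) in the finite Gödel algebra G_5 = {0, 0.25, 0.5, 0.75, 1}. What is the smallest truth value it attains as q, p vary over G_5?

The minimum is attained at q = 0, p = 0:
  ¬q: Gödel ¬ of 0 = 1 (operand is 0)
  ¬¬q: Gödel ¬ of 1 = 0 (operand ≠ 0)
  (q ∨ ¬¬q) = max(0, 0) = 0
  ¬p: Gödel ¬ of 0 = 1 (operand is 0)
  ¬¬p: Gödel ¬ of 1 = 0 (operand ≠ 0)
  (q → q): 0 ≤ 0, so result = 1
  (¬¬p → (q → q)): 0 ≤ 1, so result = 1
  ((q ∨ ¬¬q) ∧ (¬¬p → (q → q))) = min(0, 1) = 0
Checking all 25 assignments confirms none give a value below 0.00.

0.00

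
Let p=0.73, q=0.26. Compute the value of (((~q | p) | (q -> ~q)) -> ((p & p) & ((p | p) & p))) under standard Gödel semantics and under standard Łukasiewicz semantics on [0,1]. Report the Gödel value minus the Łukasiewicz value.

0.27

Gödel evaluation:
  ~q: Gödel ¬ of 0.26 = 0 (operand ≠ 0)
  (~q | p) = max(0, 0.73) = 0.73
  ~q: Gödel ¬ of 0.26 = 0 (operand ≠ 0)
  (q -> ~q): 0.26 > 0, so result = 0
  ((~q | p) | (q -> ~q)) = max(0.73, 0) = 0.73
  (p & p) = min(0.73, 0.73) = 0.73
  (p | p) = max(0.73, 0.73) = 0.73
  ((p | p) & p) = min(0.73, 0.73) = 0.73
  ((p & p) & ((p | p) & p)) = min(0.73, 0.73) = 0.73
  (((~q | p) | (q -> ~q)) -> ((p & p) & ((p | p) & p))): 0.73 ≤ 0.73, so result = 1
  Gödel value = 1
Łukasiewicz evaluation:
  ~q: Łukasiewicz ¬ gives 1 − 0.26 = 0.74
  (~q | p) = max(0.74, 0.73) = 0.74
  ~q: Łukasiewicz ¬ gives 1 − 0.26 = 0.74
  (q -> ~q): min(1, 1 − 0.26 + 0.74) = 1
  ((~q | p) | (q -> ~q)) = max(0.74, 1) = 1
  (p & p) = min(0.73, 0.73) = 0.73
  (p | p) = max(0.73, 0.73) = 0.73
  ((p | p) & p) = min(0.73, 0.73) = 0.73
  ((p & p) & ((p | p) & p)) = min(0.73, 0.73) = 0.73
  (((~q | p) | (q -> ~q)) -> ((p & p) & ((p | p) & p))): min(1, 1 − 1 + 0.73) = 0.73
  Łukasiewicz value = 0.73
Difference: 1 − 0.73 = 0.27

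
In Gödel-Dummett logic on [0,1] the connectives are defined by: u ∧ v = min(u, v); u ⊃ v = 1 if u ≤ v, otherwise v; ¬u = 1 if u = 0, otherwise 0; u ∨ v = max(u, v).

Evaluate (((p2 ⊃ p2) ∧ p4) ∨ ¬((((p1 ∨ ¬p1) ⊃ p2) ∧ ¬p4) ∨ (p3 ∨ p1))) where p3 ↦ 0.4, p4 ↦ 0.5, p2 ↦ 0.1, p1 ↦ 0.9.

(p2 ⊃ p2): 0.1 ≤ 0.1, so result = 1
((p2 ⊃ p2) ∧ p4) = min(1, 0.5) = 0.5
¬p1: Gödel ¬ of 0.9 = 0 (operand ≠ 0)
(p1 ∨ ¬p1) = max(0.9, 0) = 0.9
((p1 ∨ ¬p1) ⊃ p2): 0.9 > 0.1, so result = 0.1
¬p4: Gödel ¬ of 0.5 = 0 (operand ≠ 0)
(((p1 ∨ ¬p1) ⊃ p2) ∧ ¬p4) = min(0.1, 0) = 0
(p3 ∨ p1) = max(0.4, 0.9) = 0.9
((((p1 ∨ ¬p1) ⊃ p2) ∧ ¬p4) ∨ (p3 ∨ p1)) = max(0, 0.9) = 0.9
¬((((p1 ∨ ¬p1) ⊃ p2) ∧ ¬p4) ∨ (p3 ∨ p1)): Gödel ¬ of 0.9 = 0 (operand ≠ 0)
(((p2 ⊃ p2) ∧ p4) ∨ ¬((((p1 ∨ ¬p1) ⊃ p2) ∧ ¬p4) ∨ (p3 ∨ p1))) = max(0.5, 0) = 0.5

0.50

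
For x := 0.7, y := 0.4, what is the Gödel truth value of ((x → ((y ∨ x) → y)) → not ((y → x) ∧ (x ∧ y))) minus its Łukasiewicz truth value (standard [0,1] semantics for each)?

Gödel evaluation:
  (y ∨ x) = max(0.4, 0.7) = 0.7
  ((y ∨ x) → y): 0.7 > 0.4, so result = 0.4
  (x → ((y ∨ x) → y)): 0.7 > 0.4, so result = 0.4
  (y → x): 0.4 ≤ 0.7, so result = 1
  (x ∧ y) = min(0.7, 0.4) = 0.4
  ((y → x) ∧ (x ∧ y)) = min(1, 0.4) = 0.4
  not ((y → x) ∧ (x ∧ y)): Gödel ¬ of 0.4 = 0 (operand ≠ 0)
  ((x → ((y ∨ x) → y)) → not ((y → x) ∧ (x ∧ y))): 0.4 > 0, so result = 0
  Gödel value = 0
Łukasiewicz evaluation:
  (y ∨ x) = max(0.4, 0.7) = 0.7
  ((y ∨ x) → y): min(1, 1 − 0.7 + 0.4) = 0.7
  (x → ((y ∨ x) → y)): min(1, 1 − 0.7 + 0.7) = 1
  (y → x): min(1, 1 − 0.4 + 0.7) = 1
  (x ∧ y) = min(0.7, 0.4) = 0.4
  ((y → x) ∧ (x ∧ y)) = min(1, 0.4) = 0.4
  not ((y → x) ∧ (x ∧ y)): Łukasiewicz ¬ gives 1 − 0.4 = 0.6
  ((x → ((y ∨ x) → y)) → not ((y → x) ∧ (x ∧ y))): min(1, 1 − 1 + 0.6) = 0.6
  Łukasiewicz value = 0.6
Difference: 0 − 0.6 = -0.60

-0.60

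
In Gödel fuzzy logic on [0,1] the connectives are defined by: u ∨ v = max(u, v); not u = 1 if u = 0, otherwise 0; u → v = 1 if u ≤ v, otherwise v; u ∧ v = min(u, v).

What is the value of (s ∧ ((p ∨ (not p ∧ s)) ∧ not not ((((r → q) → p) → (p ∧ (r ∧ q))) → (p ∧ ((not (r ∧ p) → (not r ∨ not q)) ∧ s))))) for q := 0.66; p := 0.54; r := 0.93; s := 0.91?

0.54

not p: Gödel ¬ of 0.54 = 0 (operand ≠ 0)
(not p ∧ s) = min(0, 0.91) = 0
(p ∨ (not p ∧ s)) = max(0.54, 0) = 0.54
(r → q): 0.93 > 0.66, so result = 0.66
((r → q) → p): 0.66 > 0.54, so result = 0.54
(r ∧ q) = min(0.93, 0.66) = 0.66
(p ∧ (r ∧ q)) = min(0.54, 0.66) = 0.54
(((r → q) → p) → (p ∧ (r ∧ q))): 0.54 ≤ 0.54, so result = 1
(r ∧ p) = min(0.93, 0.54) = 0.54
not (r ∧ p): Gödel ¬ of 0.54 = 0 (operand ≠ 0)
not r: Gödel ¬ of 0.93 = 0 (operand ≠ 0)
not q: Gödel ¬ of 0.66 = 0 (operand ≠ 0)
(not r ∨ not q) = max(0, 0) = 0
(not (r ∧ p) → (not r ∨ not q)): 0 ≤ 0, so result = 1
((not (r ∧ p) → (not r ∨ not q)) ∧ s) = min(1, 0.91) = 0.91
(p ∧ ((not (r ∧ p) → (not r ∨ not q)) ∧ s)) = min(0.54, 0.91) = 0.54
((((r → q) → p) → (p ∧ (r ∧ q))) → (p ∧ ((not (r ∧ p) → (not r ∨ not q)) ∧ s))): 1 > 0.54, so result = 0.54
not ((((r → q) → p) → (p ∧ (r ∧ q))) → (p ∧ ((not (r ∧ p) → (not r ∨ not q)) ∧ s))): Gödel ¬ of 0.54 = 0 (operand ≠ 0)
not not ((((r → q) → p) → (p ∧ (r ∧ q))) → (p ∧ ((not (r ∧ p) → (not r ∨ not q)) ∧ s))): Gödel ¬ of 0 = 1 (operand is 0)
((p ∨ (not p ∧ s)) ∧ not not ((((r → q) → p) → (p ∧ (r ∧ q))) → (p ∧ ((not (r ∧ p) → (not r ∨ not q)) ∧ s)))) = min(0.54, 1) = 0.54
(s ∧ ((p ∨ (not p ∧ s)) ∧ not not ((((r → q) → p) → (p ∧ (r ∧ q))) → (p ∧ ((not (r ∧ p) → (not r ∨ not q)) ∧ s))))) = min(0.91, 0.54) = 0.54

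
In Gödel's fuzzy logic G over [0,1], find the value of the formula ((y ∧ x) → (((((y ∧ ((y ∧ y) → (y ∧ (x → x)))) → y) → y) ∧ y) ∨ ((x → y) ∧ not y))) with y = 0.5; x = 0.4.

(y ∧ x) = min(0.5, 0.4) = 0.4
(y ∧ y) = min(0.5, 0.5) = 0.5
(x → x): 0.4 ≤ 0.4, so result = 1
(y ∧ (x → x)) = min(0.5, 1) = 0.5
((y ∧ y) → (y ∧ (x → x))): 0.5 ≤ 0.5, so result = 1
(y ∧ ((y ∧ y) → (y ∧ (x → x)))) = min(0.5, 1) = 0.5
((y ∧ ((y ∧ y) → (y ∧ (x → x)))) → y): 0.5 ≤ 0.5, so result = 1
(((y ∧ ((y ∧ y) → (y ∧ (x → x)))) → y) → y): 1 > 0.5, so result = 0.5
((((y ∧ ((y ∧ y) → (y ∧ (x → x)))) → y) → y) ∧ y) = min(0.5, 0.5) = 0.5
(x → y): 0.4 ≤ 0.5, so result = 1
not y: Gödel ¬ of 0.5 = 0 (operand ≠ 0)
((x → y) ∧ not y) = min(1, 0) = 0
(((((y ∧ ((y ∧ y) → (y ∧ (x → x)))) → y) → y) ∧ y) ∨ ((x → y) ∧ not y)) = max(0.5, 0) = 0.5
((y ∧ x) → (((((y ∧ ((y ∧ y) → (y ∧ (x → x)))) → y) → y) ∧ y) ∨ ((x → y) ∧ not y))): 0.4 ≤ 0.5, so result = 1

1.00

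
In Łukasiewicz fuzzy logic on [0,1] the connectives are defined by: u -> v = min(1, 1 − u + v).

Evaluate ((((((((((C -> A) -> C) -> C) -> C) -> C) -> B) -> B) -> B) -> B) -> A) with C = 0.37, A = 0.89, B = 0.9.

0.89

(C -> A): min(1, 1 − 0.37 + 0.89) = 1
((C -> A) -> C): min(1, 1 − 1 + 0.37) = 0.37
(((C -> A) -> C) -> C): min(1, 1 − 0.37 + 0.37) = 1
((((C -> A) -> C) -> C) -> C): min(1, 1 − 1 + 0.37) = 0.37
(((((C -> A) -> C) -> C) -> C) -> C): min(1, 1 − 0.37 + 0.37) = 1
((((((C -> A) -> C) -> C) -> C) -> C) -> B): min(1, 1 − 1 + 0.9) = 0.9
(((((((C -> A) -> C) -> C) -> C) -> C) -> B) -> B): min(1, 1 − 0.9 + 0.9) = 1
((((((((C -> A) -> C) -> C) -> C) -> C) -> B) -> B) -> B): min(1, 1 − 1 + 0.9) = 0.9
(((((((((C -> A) -> C) -> C) -> C) -> C) -> B) -> B) -> B) -> B): min(1, 1 − 0.9 + 0.9) = 1
((((((((((C -> A) -> C) -> C) -> C) -> C) -> B) -> B) -> B) -> B) -> A): min(1, 1 − 1 + 0.89) = 0.89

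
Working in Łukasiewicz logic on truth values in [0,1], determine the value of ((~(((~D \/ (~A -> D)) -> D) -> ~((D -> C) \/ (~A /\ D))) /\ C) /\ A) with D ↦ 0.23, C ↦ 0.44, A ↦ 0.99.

0.23

~D: Łukasiewicz ¬ gives 1 − 0.23 = 0.77
~A: Łukasiewicz ¬ gives 1 − 0.99 = 0.01
(~A -> D): min(1, 1 − 0.01 + 0.23) = 1
(~D \/ (~A -> D)) = max(0.77, 1) = 1
((~D \/ (~A -> D)) -> D): min(1, 1 − 1 + 0.23) = 0.23
(D -> C): min(1, 1 − 0.23 + 0.44) = 1
~A: Łukasiewicz ¬ gives 1 − 0.99 = 0.01
(~A /\ D) = min(0.01, 0.23) = 0.01
((D -> C) \/ (~A /\ D)) = max(1, 0.01) = 1
~((D -> C) \/ (~A /\ D)): Łukasiewicz ¬ gives 1 − 1 = 0
(((~D \/ (~A -> D)) -> D) -> ~((D -> C) \/ (~A /\ D))): min(1, 1 − 0.23 + 0) = 0.77
~(((~D \/ (~A -> D)) -> D) -> ~((D -> C) \/ (~A /\ D))): Łukasiewicz ¬ gives 1 − 0.77 = 0.23
(~(((~D \/ (~A -> D)) -> D) -> ~((D -> C) \/ (~A /\ D))) /\ C) = min(0.23, 0.44) = 0.23
((~(((~D \/ (~A -> D)) -> D) -> ~((D -> C) \/ (~A /\ D))) /\ C) /\ A) = min(0.23, 0.99) = 0.23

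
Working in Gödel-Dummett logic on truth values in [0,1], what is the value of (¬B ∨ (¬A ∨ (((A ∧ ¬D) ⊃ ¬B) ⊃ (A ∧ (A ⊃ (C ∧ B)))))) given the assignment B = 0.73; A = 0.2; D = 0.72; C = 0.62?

0.20

¬B: Gödel ¬ of 0.73 = 0 (operand ≠ 0)
¬A: Gödel ¬ of 0.2 = 0 (operand ≠ 0)
¬D: Gödel ¬ of 0.72 = 0 (operand ≠ 0)
(A ∧ ¬D) = min(0.2, 0) = 0
¬B: Gödel ¬ of 0.73 = 0 (operand ≠ 0)
((A ∧ ¬D) ⊃ ¬B): 0 ≤ 0, so result = 1
(C ∧ B) = min(0.62, 0.73) = 0.62
(A ⊃ (C ∧ B)): 0.2 ≤ 0.62, so result = 1
(A ∧ (A ⊃ (C ∧ B))) = min(0.2, 1) = 0.2
(((A ∧ ¬D) ⊃ ¬B) ⊃ (A ∧ (A ⊃ (C ∧ B)))): 1 > 0.2, so result = 0.2
(¬A ∨ (((A ∧ ¬D) ⊃ ¬B) ⊃ (A ∧ (A ⊃ (C ∧ B))))) = max(0, 0.2) = 0.2
(¬B ∨ (¬A ∨ (((A ∧ ¬D) ⊃ ¬B) ⊃ (A ∧ (A ⊃ (C ∧ B)))))) = max(0, 0.2) = 0.2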